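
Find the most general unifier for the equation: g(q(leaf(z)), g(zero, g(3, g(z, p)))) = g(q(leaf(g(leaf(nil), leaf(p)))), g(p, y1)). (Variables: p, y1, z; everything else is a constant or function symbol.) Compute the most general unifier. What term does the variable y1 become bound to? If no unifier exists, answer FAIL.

Decompose g/2: q(leaf(z)) = q(leaf(g(leaf(nil), leaf(p)))),  g(zero, g(3, g(z, p))) = g(p, y1).
Decompose q/1: leaf(z) = leaf(g(leaf(nil), leaf(p))).
Decompose leaf/1: z = g(leaf(nil), leaf(p)).
Bind z := g(leaf(nil), leaf(p)); substituting into the remaining equation gives: g(zero, g(3, g(g(leaf(nil), leaf(p)), p))) = g(p, y1).
Decompose g/2: zero = p,  g(3, g(g(leaf(nil), leaf(p)), p)) = y1.
Bind p := zero; substituting into the remaining equation gives: g(3, g(g(leaf(nil), leaf(zero)), zero)) = y1. Substituting into the earlier binding gives z := g(leaf(nil), leaf(zero)).
Bind y1 := g(3, g(g(leaf(nil), leaf(zero)), zero)).
MGU = { z -> g(leaf(nil), leaf(zero)), p -> zero, y1 -> g(3, g(g(leaf(nil), leaf(zero)), zero)) }, so y1 -> g(3, g(g(leaf(nil), leaf(zero)), zero)).

g(3, g(g(leaf(nil), leaf(zero)), zero))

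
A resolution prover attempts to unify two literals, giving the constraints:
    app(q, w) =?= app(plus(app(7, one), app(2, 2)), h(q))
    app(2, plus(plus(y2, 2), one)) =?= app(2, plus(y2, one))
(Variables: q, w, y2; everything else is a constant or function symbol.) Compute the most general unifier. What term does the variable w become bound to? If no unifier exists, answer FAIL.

Decompose app/2: q =?= plus(app(7, one), app(2, 2)),  w =?= h(q).
Bind q := plus(app(7, one), app(2, 2)); substituting into the one remaining equation that mentions q gives: w =?= h(plus(app(7, one), app(2, 2))).
Bind w := h(plus(app(7, one), app(2, 2))); no other remaining equation mentions w.
Decompose app/2: 2 =?= 2,  plus(plus(y2, 2), one) =?= plus(y2, one).
Delete trivial equation 2 =?= 2.
Decompose plus/2: plus(y2, 2) =?= y2,  one =?= one.
Occurs check fails: y2 occurs in plus(y2, 2); the equation y2 =?= plus(y2, 2) has no finite solution.

FAIL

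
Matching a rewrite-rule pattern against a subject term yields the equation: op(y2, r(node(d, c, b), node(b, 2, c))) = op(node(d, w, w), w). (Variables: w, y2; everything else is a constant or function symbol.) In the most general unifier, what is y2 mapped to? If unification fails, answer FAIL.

node(d, r(node(d, c, b), node(b, 2, c)), r(node(d, c, b), node(b, 2, c)))

Decompose op/2: y2 = node(d, w, w),  r(node(d, c, b), node(b, 2, c)) = w.
Bind y2 := node(d, w, w); no other remaining equation mentions y2.
Bind w := r(node(d, c, b), node(b, 2, c)). Substituting into the earlier binding gives y2 := node(d, r(node(d, c, b), node(b, 2, c)), r(node(d, c, b), node(b, 2, c))).
MGU = { y2 -> node(d, r(node(d, c, b), node(b, 2, c)), r(node(d, c, b), node(b, 2, c))), w -> r(node(d, c, b), node(b, 2, c)) }, so y2 -> node(d, r(node(d, c, b), node(b, 2, c)), r(node(d, c, b), node(b, 2, c))).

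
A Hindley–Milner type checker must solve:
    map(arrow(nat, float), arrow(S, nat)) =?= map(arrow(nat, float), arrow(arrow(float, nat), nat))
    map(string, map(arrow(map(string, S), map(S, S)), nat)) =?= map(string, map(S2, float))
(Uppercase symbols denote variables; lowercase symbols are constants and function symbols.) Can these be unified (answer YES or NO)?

NO

Decompose map/2: arrow(nat, float) =?= arrow(nat, float),  arrow(S, nat) =?= arrow(arrow(float, nat), nat).
Delete trivial equation arrow(nat, float) =?= arrow(nat, float).
Decompose arrow/2: S =?= arrow(float, nat),  nat =?= nat.
Bind S := arrow(float, nat); substituting into the one remaining equation that mentions S gives: map(string, map(arrow(map(string, arrow(float, nat)), map(arrow(float, nat), arrow(float, nat))), nat)) =?= map(string, map(S2, float)).
Delete trivial equation nat =?= nat.
Decompose map/2: string =?= string,  map(arrow(map(string, arrow(float, nat)), map(arrow(float, nat), arrow(float, nat))), nat) =?= map(S2, float).
Delete trivial equation string =?= string.
Decompose map/2: arrow(map(string, arrow(float, nat)), map(arrow(float, nat), arrow(float, nat))) =?= S2,  nat =?= float.
Bind S2 := arrow(map(string, arrow(float, nat)), map(arrow(float, nat), arrow(float, nat))); no other remaining equation mentions S2.
Clash: constants nat and float differ; no unifier exists.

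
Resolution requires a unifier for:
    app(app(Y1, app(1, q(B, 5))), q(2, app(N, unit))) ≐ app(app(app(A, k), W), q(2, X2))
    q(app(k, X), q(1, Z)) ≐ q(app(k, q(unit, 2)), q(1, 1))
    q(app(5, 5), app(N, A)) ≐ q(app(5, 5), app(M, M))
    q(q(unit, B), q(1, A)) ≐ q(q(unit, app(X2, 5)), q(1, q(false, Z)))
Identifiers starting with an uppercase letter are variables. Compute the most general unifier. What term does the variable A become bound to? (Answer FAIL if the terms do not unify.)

q(false, 1)

Decompose app/2: app(Y1, app(1, q(B, 5))) ≐ app(app(A, k), W),  q(2, app(N, unit)) ≐ q(2, X2).
Decompose app/2: Y1 ≐ app(A, k),  app(1, q(B, 5)) ≐ W.
Bind Y1 := app(A, k); no other remaining equation mentions Y1.
Bind W := app(1, q(B, 5)); no other remaining equation mentions W.
Decompose q/2: 2 ≐ 2,  app(N, unit) ≐ X2.
Delete trivial equation 2 ≐ 2.
Bind X2 := app(N, unit); substituting into the one remaining equation that mentions X2 gives: q(q(unit, B), q(1, A)) ≐ q(q(unit, app(app(N, unit), 5)), q(1, q(false, Z))).
Decompose q/2: app(k, X) ≐ app(k, q(unit, 2)),  q(1, Z) ≐ q(1, 1).
Decompose app/2: k ≐ k,  X ≐ q(unit, 2).
Delete trivial equation k ≐ k.
Bind X := q(unit, 2); no other remaining equation mentions X.
Decompose q/2: 1 ≐ 1,  Z ≐ 1.
Delete trivial equation 1 ≐ 1.
Bind Z := 1; substituting into the one remaining equation that mentions Z gives: q(q(unit, B), q(1, A)) ≐ q(q(unit, app(app(N, unit), 5)), q(1, q(false, 1))).
Decompose q/2: app(5, 5) ≐ app(5, 5),  app(N, A) ≐ app(M, M).
Delete trivial equation app(5, 5) ≐ app(5, 5).
Decompose app/2: N ≐ M,  A ≐ M.
Bind N := M; substituting into the one remaining equation that mentions N gives: q(q(unit, B), q(1, A)) ≐ q(q(unit, app(app(M, unit), 5)), q(1, q(false, 1))). Substituting into the earlier binding gives X2 := app(M, unit).
Bind A := M; substituting into the remaining equation gives: q(q(unit, B), q(1, M)) ≐ q(q(unit, app(app(M, unit), 5)), q(1, q(false, 1))). Substituting into the earlier binding gives Y1 := app(M, k).
Decompose q/2: q(unit, B) ≐ q(unit, app(app(M, unit), 5)),  q(1, M) ≐ q(1, q(false, 1)).
Decompose q/2: unit ≐ unit,  B ≐ app(app(M, unit), 5).
Delete trivial equation unit ≐ unit.
Bind B := app(app(M, unit), 5); no other remaining equation mentions B. Substituting into the earlier binding gives W := app(1, q(app(app(M, unit), 5), 5)).
Decompose q/2: 1 ≐ 1,  M ≐ q(false, 1).
Delete trivial equation 1 ≐ 1.
Bind M := q(false, 1). Substituting into the earlier bindings gives Y1 := app(q(false, 1), k), W := app(1, q(app(app(q(false, 1), unit), 5), 5)), X2 := app(q(false, 1), unit), N := q(false, 1), A := q(false, 1), B := app(app(q(false, 1), unit), 5).
MGU = { Y1 -> app(q(false, 1), k), W -> app(1, q(app(app(q(false, 1), unit), 5), 5)), X2 -> app(q(false, 1), unit), X -> q(unit, 2), Z -> 1, N -> q(false, 1), A -> q(false, 1), B -> app(app(q(false, 1), unit), 5), M -> q(false, 1) }, so A -> q(false, 1).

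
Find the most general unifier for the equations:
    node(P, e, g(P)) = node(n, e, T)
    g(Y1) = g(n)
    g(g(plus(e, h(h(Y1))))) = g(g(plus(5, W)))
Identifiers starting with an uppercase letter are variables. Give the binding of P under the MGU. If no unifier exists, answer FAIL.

FAIL

Decompose node/3: P = n,  e = e,  g(P) = T.
Bind P := n; substituting into the one remaining equation that mentions P gives: g(n) = T.
Delete trivial equation e = e.
Bind T := g(n); no other remaining equation mentions T.
Decompose g/1: Y1 = n.
Bind Y1 := n; substituting into the remaining equation gives: g(g(plus(e, h(h(n))))) = g(g(plus(5, W))).
Decompose g/1: g(plus(e, h(h(n)))) = g(plus(5, W)).
Decompose g/1: plus(e, h(h(n))) = plus(5, W).
Decompose plus/2: e = 5,  h(h(n)) = W.
Clash: constants e and 5 differ; no unifier exists.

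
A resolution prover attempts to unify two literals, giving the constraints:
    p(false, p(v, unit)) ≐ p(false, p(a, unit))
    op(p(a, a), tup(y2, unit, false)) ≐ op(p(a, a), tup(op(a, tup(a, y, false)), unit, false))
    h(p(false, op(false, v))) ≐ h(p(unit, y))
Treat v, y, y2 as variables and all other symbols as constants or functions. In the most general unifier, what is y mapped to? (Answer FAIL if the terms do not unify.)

FAIL

Decompose p/2: false ≐ false,  p(v, unit) ≐ p(a, unit).
Delete trivial equation false ≐ false.
Decompose p/2: v ≐ a,  unit ≐ unit.
Bind v := a; substituting into the one remaining equation that mentions v gives: h(p(false, op(false, a))) ≐ h(p(unit, y)).
Delete trivial equation unit ≐ unit.
Decompose op/2: p(a, a) ≐ p(a, a),  tup(y2, unit, false) ≐ tup(op(a, tup(a, y, false)), unit, false).
Delete trivial equation p(a, a) ≐ p(a, a).
Decompose tup/3: y2 ≐ op(a, tup(a, y, false)),  unit ≐ unit,  false ≐ false.
Bind y2 := op(a, tup(a, y, false)); no other remaining equation mentions y2.
Delete trivial equation unit ≐ unit.
Delete trivial equation false ≐ false.
Decompose h/1: p(false, op(false, a)) ≐ p(unit, y).
Decompose p/2: false ≐ unit,  op(false, a) ≐ y.
Clash: constants false and unit differ; no unifier exists.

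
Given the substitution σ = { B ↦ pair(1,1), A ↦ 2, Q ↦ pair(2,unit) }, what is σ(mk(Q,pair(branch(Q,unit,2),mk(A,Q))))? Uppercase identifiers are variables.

Replace each occurrence of A with 2.
Replace each occurrence of Q with pair(2,unit).
Result: mk(pair(2,unit),pair(branch(pair(2,unit),unit,2),mk(2,pair(2,unit)))).

mk(pair(2,unit),pair(branch(pair(2,unit),unit,2),mk(2,pair(2,unit))))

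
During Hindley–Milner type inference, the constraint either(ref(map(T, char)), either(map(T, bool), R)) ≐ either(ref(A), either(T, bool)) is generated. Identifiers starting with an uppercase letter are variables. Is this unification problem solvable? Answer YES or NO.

NO

Decompose either/2: ref(map(T, char)) ≐ ref(A),  either(map(T, bool), R) ≐ either(T, bool).
Decompose ref/1: map(T, char) ≐ A.
Bind A := map(T, char); no other remaining equation mentions A.
Decompose either/2: map(T, bool) ≐ T,  R ≐ bool.
Occurs check fails: T occurs in map(T, bool); the equation T ≐ map(T, bool) has no finite solution.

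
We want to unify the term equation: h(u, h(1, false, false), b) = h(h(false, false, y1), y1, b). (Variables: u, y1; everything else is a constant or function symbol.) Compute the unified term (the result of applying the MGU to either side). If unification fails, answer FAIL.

h(h(false, false, h(1, false, false)), h(1, false, false), b)

Decompose h/3: u = h(false, false, y1),  h(1, false, false) = y1,  b = b.
Bind u := h(false, false, y1); no other remaining equation mentions u.
Bind y1 := h(1, false, false); no other remaining equation mentions y1. Substituting into the earlier binding gives u := h(false, false, h(1, false, false)).
Delete trivial equation b = b.
Applying the MGU to either side gives h(h(false, false, h(1, false, false)), h(1, false, false), b).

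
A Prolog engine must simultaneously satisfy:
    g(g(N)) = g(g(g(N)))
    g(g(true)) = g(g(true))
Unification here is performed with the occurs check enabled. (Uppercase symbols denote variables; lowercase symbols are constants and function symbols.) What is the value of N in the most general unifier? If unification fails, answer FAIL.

FAIL

Decompose g/1: g(N) = g(g(N)).
Decompose g/1: N = g(N).
Occurs check fails: N occurs in g(N); the equation N = g(N) has no finite solution.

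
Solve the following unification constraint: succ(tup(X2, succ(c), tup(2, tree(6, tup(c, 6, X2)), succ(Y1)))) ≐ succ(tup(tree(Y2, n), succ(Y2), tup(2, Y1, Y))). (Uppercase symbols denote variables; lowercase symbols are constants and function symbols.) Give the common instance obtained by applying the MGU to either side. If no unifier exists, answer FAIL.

succ(tup(tree(c, n), succ(c), tup(2, tree(6, tup(c, 6, tree(c, n))), succ(tree(6, tup(c, 6, tree(c, n)))))))

Decompose succ/1: tup(X2, succ(c), tup(2, tree(6, tup(c, 6, X2)), succ(Y1))) ≐ tup(tree(Y2, n), succ(Y2), tup(2, Y1, Y)).
Decompose tup/3: X2 ≐ tree(Y2, n),  succ(c) ≐ succ(Y2),  tup(2, tree(6, tup(c, 6, X2)), succ(Y1)) ≐ tup(2, Y1, Y).
Bind X2 := tree(Y2, n); substituting into the one remaining equation that mentions X2 gives: tup(2, tree(6, tup(c, 6, tree(Y2, n))), succ(Y1)) ≐ tup(2, Y1, Y).
Decompose succ/1: c ≐ Y2.
Bind Y2 := c; substituting into the remaining equation gives: tup(2, tree(6, tup(c, 6, tree(c, n))), succ(Y1)) ≐ tup(2, Y1, Y). Substituting into the earlier binding gives X2 := tree(c, n).
Decompose tup/3: 2 ≐ 2,  tree(6, tup(c, 6, tree(c, n))) ≐ Y1,  succ(Y1) ≐ Y.
Delete trivial equation 2 ≐ 2.
Bind Y1 := tree(6, tup(c, 6, tree(c, n))); substituting into the remaining equation gives: succ(tree(6, tup(c, 6, tree(c, n)))) ≐ Y.
Bind Y := succ(tree(6, tup(c, 6, tree(c, n)))).
Applying the MGU to either side gives succ(tup(tree(c, n), succ(c), tup(2, tree(6, tup(c, 6, tree(c, n))), succ(tree(6, tup(c, 6, tree(c, n))))))).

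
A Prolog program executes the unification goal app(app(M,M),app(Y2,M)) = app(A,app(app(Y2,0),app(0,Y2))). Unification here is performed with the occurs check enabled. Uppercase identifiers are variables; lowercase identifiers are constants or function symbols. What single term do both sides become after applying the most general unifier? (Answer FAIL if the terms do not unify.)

Decompose app/2: app(M,M) = A,  app(Y2,M) = app(app(Y2,0),app(0,Y2)).
Bind A := app(M,M); no other remaining equation mentions A.
Decompose app/2: Y2 = app(Y2,0),  M = app(0,Y2).
Occurs check fails: Y2 occurs in app(Y2,0); the equation Y2 = app(Y2,0) has no finite solution.

FAIL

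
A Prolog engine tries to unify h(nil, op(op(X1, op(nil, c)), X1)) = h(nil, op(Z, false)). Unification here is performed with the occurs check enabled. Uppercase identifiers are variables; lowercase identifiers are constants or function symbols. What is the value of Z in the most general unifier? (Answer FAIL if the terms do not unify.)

op(false, op(nil, c))

Decompose h/2: nil = nil,  op(op(X1, op(nil, c)), X1) = op(Z, false).
Delete trivial equation nil = nil.
Decompose op/2: op(X1, op(nil, c)) = Z,  X1 = false.
Bind Z := op(X1, op(nil, c)); no other remaining equation mentions Z.
Bind X1 := false. Substituting into the earlier binding gives Z := op(false, op(nil, c)).
MGU = { Z ↦ op(false, op(nil, c)), X1 ↦ false }, so Z ↦ op(false, op(nil, c)).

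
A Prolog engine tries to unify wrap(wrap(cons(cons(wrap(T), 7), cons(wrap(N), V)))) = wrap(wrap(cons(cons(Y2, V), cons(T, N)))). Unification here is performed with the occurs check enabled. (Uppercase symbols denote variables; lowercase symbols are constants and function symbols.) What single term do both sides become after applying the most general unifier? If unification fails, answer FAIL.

wrap(wrap(cons(cons(wrap(wrap(7)), 7), cons(wrap(7), 7))))

Decompose wrap/1: wrap(cons(cons(wrap(T), 7), cons(wrap(N), V))) = wrap(cons(cons(Y2, V), cons(T, N))).
Decompose wrap/1: cons(cons(wrap(T), 7), cons(wrap(N), V)) = cons(cons(Y2, V), cons(T, N)).
Decompose cons/2: cons(wrap(T), 7) = cons(Y2, V),  cons(wrap(N), V) = cons(T, N).
Decompose cons/2: wrap(T) = Y2,  7 = V.
Bind Y2 := wrap(T); no other remaining equation mentions Y2.
Bind V := 7; substituting into the remaining equation gives: cons(wrap(N), 7) = cons(T, N).
Decompose cons/2: wrap(N) = T,  7 = N.
Bind T := wrap(N); no other remaining equation mentions T. Substituting into the earlier binding gives Y2 := wrap(wrap(N)).
Bind N := 7. Substituting into the earlier bindings gives Y2 := wrap(wrap(7)), T := wrap(7).
Applying the MGU to either side gives wrap(wrap(cons(cons(wrap(wrap(7)), 7), cons(wrap(7), 7)))).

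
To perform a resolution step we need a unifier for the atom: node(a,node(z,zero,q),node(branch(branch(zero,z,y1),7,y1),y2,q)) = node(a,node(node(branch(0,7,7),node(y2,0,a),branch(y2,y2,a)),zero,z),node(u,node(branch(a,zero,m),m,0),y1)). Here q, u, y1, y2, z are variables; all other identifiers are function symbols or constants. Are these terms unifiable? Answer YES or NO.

YES

Decompose node/3: a = a,  node(z,zero,q) = node(node(branch(0,7,7),node(y2,0,a),branch(y2,y2,a)),zero,z),  node(branch(branch(zero,z,y1),7,y1),y2,q) = node(u,node(branch(a,zero,m),m,0),y1).
Delete trivial equation a = a.
Decompose node/3: z = node(branch(0,7,7),node(y2,0,a),branch(y2,y2,a)),  zero = zero,  q = z.
Bind z := node(branch(0,7,7),node(y2,0,a),branch(y2,y2,a)); substituting into the 2 remaining equations that mention z gives: q = node(branch(0,7,7),node(y2,0,a),branch(y2,y2,a)),  node(branch(branch(zero,node(branch(0,7,7),node(y2,0,a),branch(y2,y2,a)),y1),7,y1),y2,q) = node(u,node(branch(a,zero,m),m,0),y1).
Delete trivial equation zero = zero.
Bind q := node(branch(0,7,7),node(y2,0,a),branch(y2,y2,a)); substituting into the remaining equation gives: node(branch(branch(zero,node(branch(0,7,7),node(y2,0,a),branch(y2,y2,a)),y1),7,y1),y2,node(branch(0,7,7),node(y2,0,a),branch(y2,y2,a))) = node(u,node(branch(a,zero,m),m,0),y1).
Decompose node/3: branch(branch(zero,node(branch(0,7,7),node(y2,0,a),branch(y2,y2,a)),y1),7,y1) = u,  y2 = node(branch(a,zero,m),m,0),  node(branch(0,7,7),node(y2,0,a),branch(y2,y2,a)) = y1.
Bind u := branch(branch(zero,node(branch(0,7,7),node(y2,0,a),branch(y2,y2,a)),y1),7,y1); no other remaining equation mentions u.
Bind y2 := node(branch(a,zero,m),m,0); substituting into the remaining equation gives: node(branch(0,7,7),node(node(branch(a,zero,m),m,0),0,a),branch(node(branch(a,zero,m),m,0),node(branch(a,zero,m),m,0),a)) = y1. Substituting into the earlier bindings gives z := node(branch(0,7,7),node(node(branch(a,zero,m),m,0),0,a),branch(node(branch(a,zero,m),m,0),node(branch(a,zero,m),m,0),a)), q := node(branch(0,7,7),node(node(branch(a,zero,m),m,0),0,a),branch(node(branch(a,zero,m),m,0),node(branch(a,zero,m),m,0),a)), u := branch(branch(zero,node(branch(0,7,7),node(node(branch(a,zero,m),m,0),0,a),branch(node(branch(a,zero,m),m,0),node(branch(a,zero,m),m,0),a)),y1),7,y1).
Bind y1 := node(branch(0,7,7),node(node(branch(a,zero,m),m,0),0,a),branch(node(branch(a,zero,m),m,0),node(branch(a,zero,m),m,0),a)). Substituting into the earlier binding gives u := branch(branch(zero,node(branch(0,7,7),node(node(branch(a,zero,m),m,0),0,a),branch(node(branch(a,zero,m),m,0),node(branch(a,zero,m),m,0),a)),node(branch(0,7,7),node(node(branch(a,zero,m),m,0),0,a),branch(node(branch(a,zero,m),m,0),node(branch(a,zero,m),m,0),a))),7,node(branch(0,7,7),node(node(branch(a,zero,m),m,0),0,a),branch(node(branch(a,zero,m),m,0),node(branch(a,zero,m),m,0),a))).
No equations remain and no clash or occurs-check failure arose, so a unifier exists.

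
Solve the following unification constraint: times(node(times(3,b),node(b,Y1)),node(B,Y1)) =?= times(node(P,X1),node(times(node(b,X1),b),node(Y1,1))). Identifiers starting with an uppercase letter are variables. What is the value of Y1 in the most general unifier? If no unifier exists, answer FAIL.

FAIL

Decompose times/2: node(times(3,b),node(b,Y1)) =?= node(P,X1),  node(B,Y1) =?= node(times(node(b,X1),b),node(Y1,1)).
Decompose node/2: times(3,b) =?= P,  node(b,Y1) =?= X1.
Bind P := times(3,b); no other remaining equation mentions P.
Bind X1 := node(b,Y1); substituting into the remaining equation gives: node(B,Y1) =?= node(times(node(b,node(b,Y1)),b),node(Y1,1)).
Decompose node/2: B =?= times(node(b,node(b,Y1)),b),  Y1 =?= node(Y1,1).
Bind B := times(node(b,node(b,Y1)),b); no other remaining equation mentions B.
Occurs check fails: Y1 occurs in node(Y1,1); the equation Y1 =?= node(Y1,1) has no finite solution.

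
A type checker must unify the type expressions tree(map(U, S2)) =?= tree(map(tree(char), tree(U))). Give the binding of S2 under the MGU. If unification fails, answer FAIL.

tree(tree(char))

Decompose tree/1: map(U, S2) =?= map(tree(char), tree(U)).
Decompose map/2: U =?= tree(char),  S2 =?= tree(U).
Bind U := tree(char); substituting into the remaining equation gives: S2 =?= tree(tree(char)).
Bind S2 := tree(tree(char)).
MGU = { U ↦ tree(char), S2 ↦ tree(tree(char)) }, so S2 ↦ tree(tree(char)).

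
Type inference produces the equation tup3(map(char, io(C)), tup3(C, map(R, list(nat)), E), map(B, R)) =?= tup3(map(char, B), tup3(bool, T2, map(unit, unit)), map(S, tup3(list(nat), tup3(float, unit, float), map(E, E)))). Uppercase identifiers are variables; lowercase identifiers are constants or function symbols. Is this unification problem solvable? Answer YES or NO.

YES

Decompose tup3/3: map(char, io(C)) =?= map(char, B),  tup3(C, map(R, list(nat)), E) =?= tup3(bool, T2, map(unit, unit)),  map(B, R) =?= map(S, tup3(list(nat), tup3(float, unit, float), map(E, E))).
Decompose map/2: char =?= char,  io(C) =?= B.
Delete trivial equation char =?= char.
Bind B := io(C); substituting into the one remaining equation that mentions B gives: map(io(C), R) =?= map(S, tup3(list(nat), tup3(float, unit, float), map(E, E))).
Decompose tup3/3: C =?= bool,  map(R, list(nat)) =?= T2,  E =?= map(unit, unit).
Bind C := bool; substituting into the one remaining equation that mentions C gives: map(io(bool), R) =?= map(S, tup3(list(nat), tup3(float, unit, float), map(E, E))). Substituting into the earlier binding gives B := io(bool).
Bind T2 := map(R, list(nat)); no other remaining equation mentions T2.
Bind E := map(unit, unit); substituting into the remaining equation gives: map(io(bool), R) =?= map(S, tup3(list(nat), tup3(float, unit, float), map(map(unit, unit), map(unit, unit)))).
Decompose map/2: io(bool) =?= S,  R =?= tup3(list(nat), tup3(float, unit, float), map(map(unit, unit), map(unit, unit))).
Bind S := io(bool); no other remaining equation mentions S.
Bind R := tup3(list(nat), tup3(float, unit, float), map(map(unit, unit), map(unit, unit))). Substituting into the earlier binding gives T2 := map(tup3(list(nat), tup3(float, unit, float), map(map(unit, unit), map(unit, unit))), list(nat)).
No equations remain and no clash or occurs-check failure arose, so a unifier exists.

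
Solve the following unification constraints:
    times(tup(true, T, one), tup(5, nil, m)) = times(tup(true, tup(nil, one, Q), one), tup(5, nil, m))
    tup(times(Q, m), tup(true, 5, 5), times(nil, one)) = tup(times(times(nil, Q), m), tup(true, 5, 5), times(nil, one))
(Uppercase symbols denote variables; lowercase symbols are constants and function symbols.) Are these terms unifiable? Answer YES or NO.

NO

Decompose times/2: tup(true, T, one) = tup(true, tup(nil, one, Q), one),  tup(5, nil, m) = tup(5, nil, m).
Decompose tup/3: true = true,  T = tup(nil, one, Q),  one = one.
Delete trivial equation true = true.
Bind T := tup(nil, one, Q); no other remaining equation mentions T.
Delete trivial equation one = one.
Delete trivial equation tup(5, nil, m) = tup(5, nil, m).
Decompose tup/3: times(Q, m) = times(times(nil, Q), m),  tup(true, 5, 5) = tup(true, 5, 5),  times(nil, one) = times(nil, one).
Decompose times/2: Q = times(nil, Q),  m = m.
Occurs check fails: Q occurs in times(nil, Q); the equation Q = times(nil, Q) has no finite solution.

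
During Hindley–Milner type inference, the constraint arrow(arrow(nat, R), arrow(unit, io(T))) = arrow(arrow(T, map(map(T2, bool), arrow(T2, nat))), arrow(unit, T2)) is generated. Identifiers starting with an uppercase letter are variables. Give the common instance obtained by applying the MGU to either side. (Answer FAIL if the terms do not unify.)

arrow(arrow(nat, map(map(io(nat), bool), arrow(io(nat), nat))), arrow(unit, io(nat)))

Decompose arrow/2: arrow(nat, R) = arrow(T, map(map(T2, bool), arrow(T2, nat))),  arrow(unit, io(T)) = arrow(unit, T2).
Decompose arrow/2: nat = T,  R = map(map(T2, bool), arrow(T2, nat)).
Bind T := nat; substituting into the one remaining equation that mentions T gives: arrow(unit, io(nat)) = arrow(unit, T2).
Bind R := map(map(T2, bool), arrow(T2, nat)); no other remaining equation mentions R.
Decompose arrow/2: unit = unit,  io(nat) = T2.
Delete trivial equation unit = unit.
Bind T2 := io(nat). Substituting into the earlier binding gives R := map(map(io(nat), bool), arrow(io(nat), nat)).
Applying the MGU to either side gives arrow(arrow(nat, map(map(io(nat), bool), arrow(io(nat), nat))), arrow(unit, io(nat))).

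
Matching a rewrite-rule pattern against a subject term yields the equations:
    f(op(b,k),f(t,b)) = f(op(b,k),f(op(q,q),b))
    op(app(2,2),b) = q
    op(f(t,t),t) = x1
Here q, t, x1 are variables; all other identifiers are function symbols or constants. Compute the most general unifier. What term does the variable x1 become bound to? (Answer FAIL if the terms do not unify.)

Decompose f/2: op(b,k) = op(b,k),  f(t,b) = f(op(q,q),b).
Delete trivial equation op(b,k) = op(b,k).
Decompose f/2: t = op(q,q),  b = b.
Bind t := op(q,q); substituting into the one remaining equation that mentions t gives: op(f(op(q,q),op(q,q)),op(q,q)) = x1.
Delete trivial equation b = b.
Bind q := op(app(2,2),b); substituting into the remaining equation gives: op(f(op(op(app(2,2),b),op(app(2,2),b)),op(op(app(2,2),b),op(app(2,2),b))),op(op(app(2,2),b),op(app(2,2),b))) = x1. Substituting into the earlier binding gives t := op(op(app(2,2),b),op(app(2,2),b)).
Bind x1 := op(f(op(op(app(2,2),b),op(app(2,2),b)),op(op(app(2,2),b),op(app(2,2),b))),op(op(app(2,2),b),op(app(2,2),b))).
MGU = { t ↦ op(op(app(2,2),b),op(app(2,2),b)), q ↦ op(app(2,2),b), x1 ↦ op(f(op(op(app(2,2),b),op(app(2,2),b)),op(op(app(2,2),b),op(app(2,2),b))),op(op(app(2,2),b),op(app(2,2),b))) }, so x1 ↦ op(f(op(op(app(2,2),b),op(app(2,2),b)),op(op(app(2,2),b),op(app(2,2),b))),op(op(app(2,2),b),op(app(2,2),b))).

op(f(op(op(app(2,2),b),op(app(2,2),b)),op(op(app(2,2),b),op(app(2,2),b))),op(op(app(2,2),b),op(app(2,2),b)))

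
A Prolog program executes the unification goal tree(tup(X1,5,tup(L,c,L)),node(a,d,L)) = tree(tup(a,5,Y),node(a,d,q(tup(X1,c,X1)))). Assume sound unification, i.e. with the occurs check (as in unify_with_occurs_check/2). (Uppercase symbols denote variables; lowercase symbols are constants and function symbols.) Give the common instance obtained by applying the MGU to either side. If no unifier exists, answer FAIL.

tree(tup(a,5,tup(q(tup(a,c,a)),c,q(tup(a,c,a)))),node(a,d,q(tup(a,c,a))))

Decompose tree/2: tup(X1,5,tup(L,c,L)) = tup(a,5,Y),  node(a,d,L) = node(a,d,q(tup(X1,c,X1))).
Decompose tup/3: X1 = a,  5 = 5,  tup(L,c,L) = Y.
Bind X1 := a; substituting into the one remaining equation that mentions X1 gives: node(a,d,L) = node(a,d,q(tup(a,c,a))).
Delete trivial equation 5 = 5.
Bind Y := tup(L,c,L); no other remaining equation mentions Y.
Decompose node/3: a = a,  d = d,  L = q(tup(a,c,a)).
Delete trivial equation a = a.
Delete trivial equation d = d.
Bind L := q(tup(a,c,a)). Substituting into the earlier binding gives Y := tup(q(tup(a,c,a)),c,q(tup(a,c,a))).
Applying the MGU to either side gives tree(tup(a,5,tup(q(tup(a,c,a)),c,q(tup(a,c,a)))),node(a,d,q(tup(a,c,a)))).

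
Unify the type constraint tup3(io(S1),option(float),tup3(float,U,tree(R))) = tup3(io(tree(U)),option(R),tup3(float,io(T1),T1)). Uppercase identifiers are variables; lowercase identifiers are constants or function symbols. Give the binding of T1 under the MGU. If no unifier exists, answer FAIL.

tree(float)

Decompose tup3/3: io(S1) = io(tree(U)),  option(float) = option(R),  tup3(float,U,tree(R)) = tup3(float,io(T1),T1).
Decompose io/1: S1 = tree(U).
Bind S1 := tree(U); no other remaining equation mentions S1.
Decompose option/1: float = R.
Bind R := float; substituting into the remaining equation gives: tup3(float,U,tree(float)) = tup3(float,io(T1),T1).
Decompose tup3/3: float = float,  U = io(T1),  tree(float) = T1.
Delete trivial equation float = float.
Bind U := io(T1); no other remaining equation mentions U. Substituting into the earlier binding gives S1 := tree(io(T1)).
Bind T1 := tree(float). Substituting into the earlier bindings gives S1 := tree(io(tree(float))), U := io(tree(float)).
MGU = { S1 -> tree(io(tree(float))), R -> float, U -> io(tree(float)), T1 -> tree(float) }, so T1 -> tree(float).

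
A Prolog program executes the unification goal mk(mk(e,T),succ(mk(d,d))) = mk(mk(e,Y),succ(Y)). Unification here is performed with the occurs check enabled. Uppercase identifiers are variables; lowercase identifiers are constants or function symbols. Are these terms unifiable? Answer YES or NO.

YES

Decompose mk/2: mk(e,T) = mk(e,Y),  succ(mk(d,d)) = succ(Y).
Decompose mk/2: e = e,  T = Y.
Delete trivial equation e = e.
Bind T := Y; no other remaining equation mentions T.
Decompose succ/1: mk(d,d) = Y.
Bind Y := mk(d,d). Substituting into the earlier binding gives T := mk(d,d).
No equations remain and no clash or occurs-check failure arose, so a unifier exists.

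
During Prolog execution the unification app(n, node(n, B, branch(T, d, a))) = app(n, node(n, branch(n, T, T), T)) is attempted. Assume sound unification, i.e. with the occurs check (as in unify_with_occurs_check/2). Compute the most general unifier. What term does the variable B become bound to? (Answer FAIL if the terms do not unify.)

FAIL

Decompose app/2: n = n,  node(n, B, branch(T, d, a)) = node(n, branch(n, T, T), T).
Delete trivial equation n = n.
Decompose node/3: n = n,  B = branch(n, T, T),  branch(T, d, a) = T.
Delete trivial equation n = n.
Bind B := branch(n, T, T); no other remaining equation mentions B.
Occurs check fails: T occurs in branch(T, d, a); the equation T = branch(T, d, a) has no finite solution.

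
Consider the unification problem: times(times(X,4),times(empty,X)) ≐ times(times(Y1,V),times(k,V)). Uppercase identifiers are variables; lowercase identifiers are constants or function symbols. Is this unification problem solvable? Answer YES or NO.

Decompose times/2: times(X,4) ≐ times(Y1,V),  times(empty,X) ≐ times(k,V).
Decompose times/2: X ≐ Y1,  4 ≐ V.
Bind X := Y1; substituting into the one remaining equation that mentions X gives: times(empty,Y1) ≐ times(k,V).
Bind V := 4; substituting into the remaining equation gives: times(empty,Y1) ≐ times(k,4).
Decompose times/2: empty ≐ k,  Y1 ≐ 4.
Clash: constants empty and k differ; no unifier exists.

NO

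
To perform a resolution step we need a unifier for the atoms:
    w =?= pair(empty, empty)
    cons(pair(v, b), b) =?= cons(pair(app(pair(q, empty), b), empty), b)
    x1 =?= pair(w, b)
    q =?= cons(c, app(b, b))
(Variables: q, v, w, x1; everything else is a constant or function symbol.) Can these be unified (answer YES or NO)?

NO

Bind w := pair(empty, empty); substituting into the one remaining equation that mentions w gives: x1 =?= pair(pair(empty, empty), b).
Decompose cons/2: pair(v, b) =?= pair(app(pair(q, empty), b), empty),  b =?= b.
Decompose pair/2: v =?= app(pair(q, empty), b),  b =?= empty.
Bind v := app(pair(q, empty), b); no other remaining equation mentions v.
Clash: constants b and empty differ; no unifier exists.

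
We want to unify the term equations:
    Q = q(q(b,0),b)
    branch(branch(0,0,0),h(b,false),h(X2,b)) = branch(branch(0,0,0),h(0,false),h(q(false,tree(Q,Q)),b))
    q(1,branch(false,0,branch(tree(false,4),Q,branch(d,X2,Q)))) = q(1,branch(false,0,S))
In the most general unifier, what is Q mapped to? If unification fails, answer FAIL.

Bind Q := q(q(b,0),b); substituting into the remaining equations gives: branch(branch(0,0,0),h(b,false),h(X2,b)) = branch(branch(0,0,0),h(0,false),h(q(false,tree(q(q(b,0),b),q(q(b,0),b))),b)),  q(1,branch(false,0,branch(tree(false,4),q(q(b,0),b),branch(d,X2,q(q(b,0),b))))) = q(1,branch(false,0,S)).
Decompose branch/3: branch(0,0,0) = branch(0,0,0),  h(b,false) = h(0,false),  h(X2,b) = h(q(false,tree(q(q(b,0),b),q(q(b,0),b))),b).
Delete trivial equation branch(0,0,0) = branch(0,0,0).
Decompose h/2: b = 0,  false = false.
Clash: constants b and 0 differ; no unifier exists.

FAIL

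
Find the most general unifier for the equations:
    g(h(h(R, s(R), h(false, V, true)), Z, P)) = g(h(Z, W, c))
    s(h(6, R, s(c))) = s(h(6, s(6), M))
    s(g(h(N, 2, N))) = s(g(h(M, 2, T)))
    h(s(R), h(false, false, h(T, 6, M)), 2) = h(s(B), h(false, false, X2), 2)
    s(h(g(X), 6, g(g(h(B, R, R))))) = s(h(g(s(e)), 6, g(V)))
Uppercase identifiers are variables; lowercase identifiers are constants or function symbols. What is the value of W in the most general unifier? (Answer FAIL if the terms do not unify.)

h(s(6), s(s(6)), h(false, g(h(s(6), s(6), s(6))), true))

Decompose g/1: h(h(R, s(R), h(false, V, true)), Z, P) = h(Z, W, c).
Decompose h/3: h(R, s(R), h(false, V, true)) = Z,  Z = W,  P = c.
Bind Z := h(R, s(R), h(false, V, true)); substituting into the one remaining equation that mentions Z gives: h(R, s(R), h(false, V, true)) = W.
Bind W := h(R, s(R), h(false, V, true)); no other remaining equation mentions W.
Bind P := c; no other remaining equation mentions P.
Decompose s/1: h(6, R, s(c)) = h(6, s(6), M).
Decompose h/3: 6 = 6,  R = s(6),  s(c) = M.
Delete trivial equation 6 = 6.
Bind R := s(6); substituting into the 2 remaining equations that mention R gives: h(s(s(6)), h(false, false, h(T, 6, M)), 2) = h(s(B), h(false, false, X2), 2),  s(h(g(X), 6, g(g(h(B, s(6), s(6)))))) = s(h(g(s(e)), 6, g(V))). Substituting into the earlier bindings gives Z := h(s(6), s(s(6)), h(false, V, true)), W := h(s(6), s(s(6)), h(false, V, true)).
Bind M := s(c); substituting into the 2 remaining equations that mention M gives: s(g(h(N, 2, N))) = s(g(h(s(c), 2, T))),  h(s(s(6)), h(false, false, h(T, 6, s(c))), 2) = h(s(B), h(false, false, X2), 2).
Decompose s/1: g(h(N, 2, N)) = g(h(s(c), 2, T)).
Decompose g/1: h(N, 2, N) = h(s(c), 2, T).
Decompose h/3: N = s(c),  2 = 2,  N = T.
Bind N := s(c); substituting into the one remaining equation that mentions N gives: s(c) = T.
Delete trivial equation 2 = 2.
Bind T := s(c); substituting into the one remaining equation that mentions T gives: h(s(s(6)), h(false, false, h(s(c), 6, s(c))), 2) = h(s(B), h(false, false, X2), 2).
Decompose h/3: s(s(6)) = s(B),  h(false, false, h(s(c), 6, s(c))) = h(false, false, X2),  2 = 2.
Decompose s/1: s(6) = B.
Bind B := s(6); substituting into the one remaining equation that mentions B gives: s(h(g(X), 6, g(g(h(s(6), s(6), s(6)))))) = s(h(g(s(e)), 6, g(V))).
Decompose h/3: false = false,  false = false,  h(s(c), 6, s(c)) = X2.
Delete trivial equation false = false.
Delete trivial equation false = false.
Bind X2 := h(s(c), 6, s(c)); no other remaining equation mentions X2.
Delete trivial equation 2 = 2.
Decompose s/1: h(g(X), 6, g(g(h(s(6), s(6), s(6))))) = h(g(s(e)), 6, g(V)).
Decompose h/3: g(X) = g(s(e)),  6 = 6,  g(g(h(s(6), s(6), s(6)))) = g(V).
Decompose g/1: X = s(e).
Bind X := s(e); no other remaining equation mentions X.
Delete trivial equation 6 = 6.
Decompose g/1: g(h(s(6), s(6), s(6))) = V.
Bind V := g(h(s(6), s(6), s(6))). Substituting into the earlier bindings gives Z := h(s(6), s(s(6)), h(false, g(h(s(6), s(6), s(6))), true)), W := h(s(6), s(s(6)), h(false, g(h(s(6), s(6), s(6))), true)).
MGU = { Z ↦ h(s(6), s(s(6)), h(false, g(h(s(6), s(6), s(6))), true)), W ↦ h(s(6), s(s(6)), h(false, g(h(s(6), s(6), s(6))), true)), P ↦ c, R ↦ s(6), M ↦ s(c), N ↦ s(c), T ↦ s(c), B ↦ s(6), X2 ↦ h(s(c), 6, s(c)), X ↦ s(e), V ↦ g(h(s(6), s(6), s(6))) }, so W ↦ h(s(6), s(s(6)), h(false, g(h(s(6), s(6), s(6))), true)).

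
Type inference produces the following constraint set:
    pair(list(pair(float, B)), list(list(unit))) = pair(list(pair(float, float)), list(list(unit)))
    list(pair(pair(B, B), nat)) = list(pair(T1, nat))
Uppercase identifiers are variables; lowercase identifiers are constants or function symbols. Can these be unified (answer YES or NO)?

YES

Decompose pair/2: list(pair(float, B)) = list(pair(float, float)),  list(list(unit)) = list(list(unit)).
Decompose list/1: pair(float, B) = pair(float, float).
Decompose pair/2: float = float,  B = float.
Delete trivial equation float = float.
Bind B := float; substituting into the one remaining equation that mentions B gives: list(pair(pair(float, float), nat)) = list(pair(T1, nat)).
Delete trivial equation list(list(unit)) = list(list(unit)).
Decompose list/1: pair(pair(float, float), nat) = pair(T1, nat).
Decompose pair/2: pair(float, float) = T1,  nat = nat.
Bind T1 := pair(float, float); no other remaining equation mentions T1.
Delete trivial equation nat = nat.
No equations remain and no clash or occurs-check failure arose, so a unifier exists.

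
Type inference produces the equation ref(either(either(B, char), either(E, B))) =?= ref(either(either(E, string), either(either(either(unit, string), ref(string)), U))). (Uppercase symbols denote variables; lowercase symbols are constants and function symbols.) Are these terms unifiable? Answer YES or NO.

Decompose ref/1: either(either(B, char), either(E, B)) =?= either(either(E, string), either(either(either(unit, string), ref(string)), U)).
Decompose either/2: either(B, char) =?= either(E, string),  either(E, B) =?= either(either(either(unit, string), ref(string)), U).
Decompose either/2: B =?= E,  char =?= string.
Bind B := E; substituting into the one remaining equation that mentions B gives: either(E, E) =?= either(either(either(unit, string), ref(string)), U).
Clash: constants char and string differ; no unifier exists.

NO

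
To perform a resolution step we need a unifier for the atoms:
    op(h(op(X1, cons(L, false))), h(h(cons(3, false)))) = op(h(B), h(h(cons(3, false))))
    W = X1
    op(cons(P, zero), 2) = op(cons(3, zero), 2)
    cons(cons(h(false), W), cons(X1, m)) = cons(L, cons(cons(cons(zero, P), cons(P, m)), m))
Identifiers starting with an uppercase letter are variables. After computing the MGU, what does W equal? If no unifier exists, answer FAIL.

Decompose op/2: h(op(X1, cons(L, false))) = h(B),  h(h(cons(3, false))) = h(h(cons(3, false))).
Decompose h/1: op(X1, cons(L, false)) = B.
Bind B := op(X1, cons(L, false)); no other remaining equation mentions B.
Delete trivial equation h(h(cons(3, false))) = h(h(cons(3, false))).
Bind W := X1; substituting into the one remaining equation that mentions W gives: cons(cons(h(false), X1), cons(X1, m)) = cons(L, cons(cons(cons(zero, P), cons(P, m)), m)).
Decompose op/2: cons(P, zero) = cons(3, zero),  2 = 2.
Decompose cons/2: P = 3,  zero = zero.
Bind P := 3; substituting into the one remaining equation that mentions P gives: cons(cons(h(false), X1), cons(X1, m)) = cons(L, cons(cons(cons(zero, 3), cons(3, m)), m)).
Delete trivial equation zero = zero.
Delete trivial equation 2 = 2.
Decompose cons/2: cons(h(false), X1) = L,  cons(X1, m) = cons(cons(cons(zero, 3), cons(3, m)), m).
Bind L := cons(h(false), X1); no other remaining equation mentions L. Substituting into the earlier binding gives B := op(X1, cons(cons(h(false), X1), false)).
Decompose cons/2: X1 = cons(cons(zero, 3), cons(3, m)),  m = m.
Bind X1 := cons(cons(zero, 3), cons(3, m)); no other remaining equation mentions X1. Substituting into the earlier bindings gives B := op(cons(cons(zero, 3), cons(3, m)), cons(cons(h(false), cons(cons(zero, 3), cons(3, m))), false)), W := cons(cons(zero, 3), cons(3, m)), L := cons(h(false), cons(cons(zero, 3), cons(3, m))).
Delete trivial equation m = m.
MGU = { B := op(cons(cons(zero, 3), cons(3, m)), cons(cons(h(false), cons(cons(zero, 3), cons(3, m))), false)), W := cons(cons(zero, 3), cons(3, m)), P := 3, L := cons(h(false), cons(cons(zero, 3), cons(3, m))), X1 := cons(cons(zero, 3), cons(3, m)) }, so W := cons(cons(zero, 3), cons(3, m)).

cons(cons(zero, 3), cons(3, m))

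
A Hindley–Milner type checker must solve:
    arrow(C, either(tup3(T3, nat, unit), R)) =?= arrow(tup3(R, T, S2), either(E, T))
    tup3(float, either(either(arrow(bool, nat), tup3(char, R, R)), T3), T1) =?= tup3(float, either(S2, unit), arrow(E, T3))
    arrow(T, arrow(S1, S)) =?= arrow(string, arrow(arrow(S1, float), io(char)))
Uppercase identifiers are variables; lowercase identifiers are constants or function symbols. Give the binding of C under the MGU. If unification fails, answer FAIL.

FAIL

Decompose arrow/2: C =?= tup3(R, T, S2),  either(tup3(T3, nat, unit), R) =?= either(E, T).
Bind C := tup3(R, T, S2); no other remaining equation mentions C.
Decompose either/2: tup3(T3, nat, unit) =?= E,  R =?= T.
Bind E := tup3(T3, nat, unit); substituting into the one remaining equation that mentions E gives: tup3(float, either(either(arrow(bool, nat), tup3(char, R, R)), T3), T1) =?= tup3(float, either(S2, unit), arrow(tup3(T3, nat, unit), T3)).
Bind R := T; substituting into the one remaining equation that mentions R gives: tup3(float, either(either(arrow(bool, nat), tup3(char, T, T)), T3), T1) =?= tup3(float, either(S2, unit), arrow(tup3(T3, nat, unit), T3)). Substituting into the earlier binding gives C := tup3(T, T, S2).
Decompose tup3/3: float =?= float,  either(either(arrow(bool, nat), tup3(char, T, T)), T3) =?= either(S2, unit),  T1 =?= arrow(tup3(T3, nat, unit), T3).
Delete trivial equation float =?= float.
Decompose either/2: either(arrow(bool, nat), tup3(char, T, T)) =?= S2,  T3 =?= unit.
Bind S2 := either(arrow(bool, nat), tup3(char, T, T)); no other remaining equation mentions S2. Substituting into the earlier binding gives C := tup3(T, T, either(arrow(bool, nat), tup3(char, T, T))).
Bind T3 := unit; substituting into the one remaining equation that mentions T3 gives: T1 =?= arrow(tup3(unit, nat, unit), unit). Substituting into the earlier binding gives E := tup3(unit, nat, unit).
Bind T1 := arrow(tup3(unit, nat, unit), unit); no other remaining equation mentions T1.
Decompose arrow/2: T =?= string,  arrow(S1, S) =?= arrow(arrow(S1, float), io(char)).
Bind T := string; no other remaining equation mentions T. Substituting into the earlier bindings gives C := tup3(string, string, either(arrow(bool, nat), tup3(char, string, string))), R := string, S2 := either(arrow(bool, nat), tup3(char, string, string)).
Decompose arrow/2: S1 =?= arrow(S1, float),  S =?= io(char).
Occurs check fails: S1 occurs in arrow(S1, float); the equation S1 =?= arrow(S1, float) has no finite solution.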